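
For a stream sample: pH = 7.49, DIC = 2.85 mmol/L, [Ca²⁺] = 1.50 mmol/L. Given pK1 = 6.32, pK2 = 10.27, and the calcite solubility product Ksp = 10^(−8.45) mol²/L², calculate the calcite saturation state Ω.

Ω = 1.87

α₂ = 1 / (1 + [H⁺]/K2 + [H⁺]²/(K1K2)) = 1 / (1 + 10^+2.78 + 10^+1.61)
   = 1 / (1 + 602.56 + 40.738) = 1/644.30 = 0.001552
[CO3²⁻] = α₂ × DIC = 0.001552 × 2.85 = 0.004423 mmol/L = 4.423 μmol/L
Ksp = 10^(−8.45) = 3.548×10^-9
Ω = [Ca²⁺][CO3²⁻]/Ksp = (1.50×10^-3)(4.423×10^-6) / 3.548×10^-9 = 1.87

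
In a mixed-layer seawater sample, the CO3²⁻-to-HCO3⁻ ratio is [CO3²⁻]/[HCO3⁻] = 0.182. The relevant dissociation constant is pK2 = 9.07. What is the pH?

pH = 8.33

From K2 = [H⁺][CO3²⁻]/[HCO3⁻]:  pH = pK2 + log₁₀([CO3²⁻]/[HCO3⁻])
log₁₀(0.182) = -0.740
pH = 9.07 + (-0.740) = 8.33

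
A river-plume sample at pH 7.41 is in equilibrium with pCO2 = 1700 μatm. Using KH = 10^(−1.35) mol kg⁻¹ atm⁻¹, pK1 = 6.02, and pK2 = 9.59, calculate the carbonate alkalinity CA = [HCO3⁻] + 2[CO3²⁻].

CA = 1.89 mmol/kg

[CO2*] = KH · pCO2 = 10^(−1.35) × 1700×10^-6 = 7.594×10^-5 mol/kg
α₀ = 1/(1 + K1/[H⁺] + K1K2/[H⁺]²) = 1/(1 + 10^+1.39 + 10^-0.79) = 0.03890
DIC = [CO2*]/α₀ = 7.594×10^-5 / 0.03890 = 1.952 mmol/kg
CA = (α₁ + 2α₂)·DIC = (0.9548 + 2×0.006308) × 1.952 = 1.89 mmol/kg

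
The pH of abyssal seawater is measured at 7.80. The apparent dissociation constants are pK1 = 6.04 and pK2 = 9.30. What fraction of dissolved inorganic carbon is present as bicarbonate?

α₁ = 1 / (1 + [H⁺]/K1 + K2/[H⁺]) = 1 / (1 + 10^-1.76 + 10^-1.50)
   = 1 / (1 + 0.017378 + 0.031623) = 1/1.0490 = 0.9533

α₁ = 0.953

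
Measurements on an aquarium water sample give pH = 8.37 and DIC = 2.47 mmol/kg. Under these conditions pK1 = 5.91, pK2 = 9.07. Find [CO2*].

α₀ = 1 / (1 + K1/[H⁺] + K1K2/[H⁺]²) = 1 / (1 + 10^+2.46 + 10^+1.76)
   = 1 / (1 + 288.40 + 57.544) = 1/346.95 = 0.002882
[CO2*] = α₀ × DIC = 0.002882 × 2.47 = 0.00712 mmol/kg = 7.12 μmol/kg

[CO2*] = 7.12 μmol/kg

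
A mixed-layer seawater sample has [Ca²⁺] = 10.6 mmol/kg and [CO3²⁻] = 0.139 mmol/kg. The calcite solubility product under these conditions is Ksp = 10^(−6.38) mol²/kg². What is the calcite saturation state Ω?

Ksp = 10^(−6.38) = 4.169×10^-7
Ω = [Ca²⁺][CO3²⁻]/Ksp = (10.6×10^-3)(0.139×10^-3) / 4.169×10^-7 = 3.53

Ω = 3.53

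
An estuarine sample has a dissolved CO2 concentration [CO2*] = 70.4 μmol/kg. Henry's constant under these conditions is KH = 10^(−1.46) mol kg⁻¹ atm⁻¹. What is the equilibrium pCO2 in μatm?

KH = 10^(−1.46) = 3.467×10^-2 mol kg⁻¹ atm⁻¹
pCO2 = [CO2*]/KH = 70.4×10^-6 / 3.467×10^-2 = 2.03×10^-3 atm = 2030 μatm

pCO2 = 2030 μatm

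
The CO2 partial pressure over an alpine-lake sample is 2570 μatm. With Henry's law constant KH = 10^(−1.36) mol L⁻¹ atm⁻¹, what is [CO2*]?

[CO2*] = 112 μmol/L

KH = 10^(−1.36) = 4.365×10^-2 mol L⁻¹ atm⁻¹
[CO2*] = KH · pCO2 = 4.365×10^-2 × 2570×10^-6 atm = 1.12×10^-4 mol/L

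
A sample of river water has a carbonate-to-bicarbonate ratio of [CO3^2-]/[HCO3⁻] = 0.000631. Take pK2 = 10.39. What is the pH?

pH = 7.19

From K2 = [H⁺][CO3^2-]/[HCO3⁻]:  pH = pK2 + log₁₀([CO3^2-]/[HCO3⁻])
log₁₀(0.000631) = -3.200
pH = 10.39 + (-3.200) = 7.19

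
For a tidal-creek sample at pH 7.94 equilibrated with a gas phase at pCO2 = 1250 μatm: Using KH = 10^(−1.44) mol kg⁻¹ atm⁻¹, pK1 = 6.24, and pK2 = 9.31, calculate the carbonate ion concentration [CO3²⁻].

[CO2*] = KH · pCO2 = 10^(−1.44) × 1250×10^-6 = 4.538×10^-5 mol/kg
α₀ = 1/(1 + K1/[H⁺] + K1K2/[H⁺]²) = 1/(1 + 10^+1.70 + 10^+0.33) = 0.01878
DIC = [CO2*]/α₀ = 4.538×10^-5 / 0.01878 = 2.417 mmol/kg
[CO3²⁻] = α₂·DIC; α₂ = 0.04014, so [CO3²⁻] = 0.04014 × 2.417 = 0.0970 mmol/kg

[CO3²⁻] = 0.0970 mmol/kg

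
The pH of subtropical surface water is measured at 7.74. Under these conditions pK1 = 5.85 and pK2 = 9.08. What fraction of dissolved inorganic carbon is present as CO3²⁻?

α₂ = 1 / (1 + [H⁺]/K2 + [H⁺]²/(K1K2)) = 1 / (1 + 10^+1.34 + 10^-0.55)
   = 1 / (1 + 21.878 + 0.28184) = 1/23.159 = 0.04318

α₂ = 0.0432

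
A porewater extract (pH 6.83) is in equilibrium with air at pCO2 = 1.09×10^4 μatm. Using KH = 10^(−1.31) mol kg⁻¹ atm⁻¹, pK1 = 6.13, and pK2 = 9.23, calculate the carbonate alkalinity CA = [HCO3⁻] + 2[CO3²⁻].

[CO2*] = KH · pCO2 = 10^(−1.31) × 1.09×10^4×10^-6 = 5.339×10^-4 mol/kg
α₀ = 1/(1 + K1/[H⁺] + K1K2/[H⁺]²) = 1/(1 + 10^+0.70 + 10^-1.70) = 0.1658
DIC = [CO2*]/α₀ = 5.339×10^-4 / 0.1658 = 3.220 mmol/kg
CA = (α₁ + 2α₂)·DIC = (0.8309 + 2×0.003308) × 3.220 = 2.70 mmol/kg

CA = 2.70 mmol/kg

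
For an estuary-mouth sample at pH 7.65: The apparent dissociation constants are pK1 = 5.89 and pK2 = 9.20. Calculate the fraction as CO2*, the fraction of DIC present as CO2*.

α₀ = 0.0166

α₀ = 1 / (1 + K1/[H⁺] + K1K2/[H⁺]²) = 1 / (1 + 10^+1.76 + 10^+0.21)
   = 1 / (1 + 57.544 + 1.6218) = 1/60.166 = 0.01662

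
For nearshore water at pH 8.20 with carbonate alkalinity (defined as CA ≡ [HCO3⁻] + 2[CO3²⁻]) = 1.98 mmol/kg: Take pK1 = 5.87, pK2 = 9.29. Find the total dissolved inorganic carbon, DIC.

CA = [HCO3⁻] + 2[CO3²⁻] = (α₁ + 2α₂)·DIC
At pH 8.20: [H⁺]/K1 = 10^-2.33 = 0.0046774, K2/[H⁺] = 10^-1.09 = 0.081283
α₁ = 1/(1 + 0.0046774 + 0.081283) = 1/1.0860 = 0.9208; α₂ = α₁·K2/[H⁺] = 0.07485
α₁ + 2α₂ = 1.0705
DIC = CA / (α₁ + 2α₂) = 1.98 / 1.0705 = 1.85 mmol/kg

DIC = 1.85 mmol/kg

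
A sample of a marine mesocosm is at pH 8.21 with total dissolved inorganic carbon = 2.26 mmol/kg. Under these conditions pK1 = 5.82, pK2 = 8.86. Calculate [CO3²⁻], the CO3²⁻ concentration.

α₂ = 1 / (1 + [H⁺]/K2 + [H⁺]²/(K1K2)) = 1 / (1 + 10^+0.65 + 10^-1.74)
   = 1 / (1 + 4.4668 + 0.018197) = 1/5.4850 = 0.1823
[CO3²⁻] = α₂ × DIC = 0.1823 × 2.26 = 0.412 mmol/kg

[CO3²⁻] = 0.412 mmol/kg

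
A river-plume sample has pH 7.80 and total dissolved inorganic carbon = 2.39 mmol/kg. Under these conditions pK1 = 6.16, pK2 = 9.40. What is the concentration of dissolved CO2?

α₀ = 1 / (1 + K1/[H⁺] + K1K2/[H⁺]²) = 1 / (1 + 10^+1.64 + 10^+0.04)
   = 1 / (1 + 43.652 + 1.0965) = 1/45.748 = 0.02186
[CO2*] = α₀ × DIC = 0.02186 × 2.39 = 0.0522 mmol/kg

[CO2*] = 0.0522 mmol/kg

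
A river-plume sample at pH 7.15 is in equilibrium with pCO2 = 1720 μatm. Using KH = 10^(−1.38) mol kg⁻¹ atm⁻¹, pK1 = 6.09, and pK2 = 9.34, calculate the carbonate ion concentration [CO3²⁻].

[CO2*] = KH · pCO2 = 10^(−1.38) × 1720×10^-6 = 7.170×10^-5 mol/kg
α₀ = 1/(1 + K1/[H⁺] + K1K2/[H⁺]²) = 1/(1 + 10^+1.06 + 10^-1.13) = 0.07965
DIC = [CO2*]/α₀ = 7.170×10^-5 / 0.07965 = 0.9003 mmol/kg
[CO3²⁻] = α₂·DIC; α₂ = 0.005904, so [CO3²⁻] = 0.005904 × 0.9003 = 0.00532 mmol/kg = 5.32 μmol/kg

[CO3²⁻] = 5.32 μmol/kg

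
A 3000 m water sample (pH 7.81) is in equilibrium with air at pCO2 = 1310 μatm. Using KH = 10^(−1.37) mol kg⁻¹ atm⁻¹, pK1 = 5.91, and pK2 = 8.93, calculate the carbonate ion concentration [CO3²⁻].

[CO3²⁻] = 0.337 mmol/kg

[CO2*] = KH · pCO2 = 10^(−1.37) × 1310×10^-6 = 5.588×10^-5 mol/kg
α₀ = 1/(1 + K1/[H⁺] + K1K2/[H⁺]²) = 1/(1 + 10^+1.90 + 10^+0.78) = 0.01157
DIC = [CO2*]/α₀ = 5.588×10^-5 / 0.01157 = 4.831 mmol/kg
[CO3²⁻] = α₂·DIC; α₂ = 0.06969, so [CO3²⁻] = 0.06969 × 4.831 = 0.337 mmol/kg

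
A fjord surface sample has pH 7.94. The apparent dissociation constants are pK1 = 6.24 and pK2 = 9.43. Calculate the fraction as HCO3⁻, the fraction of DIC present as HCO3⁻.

α₁ = 0.950

α₁ = 1 / (1 + [H⁺]/K1 + K2/[H⁺]) = 1 / (1 + 10^-1.70 + 10^-1.49)
   = 1 / (1 + 0.019953 + 0.032359) = 1/1.0523 = 0.9503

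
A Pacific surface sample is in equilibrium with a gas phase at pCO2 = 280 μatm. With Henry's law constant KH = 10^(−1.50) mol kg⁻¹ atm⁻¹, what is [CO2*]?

[CO2*] = 8.85 μmol/kg

KH = 10^(−1.50) = 3.162×10^-2 mol kg⁻¹ atm⁻¹
[CO2*] = KH · pCO2 = 3.162×10^-2 × 280×10^-6 atm = 8.85×10^-6 mol/kg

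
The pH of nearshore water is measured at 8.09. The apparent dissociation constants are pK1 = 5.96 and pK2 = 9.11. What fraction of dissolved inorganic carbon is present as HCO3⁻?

α₁ = 1 / (1 + [H⁺]/K1 + K2/[H⁺]) = 1 / (1 + 10^-2.13 + 10^-1.02)
   = 1 / (1 + 0.0074131 + 0.095499) = 1/1.1029 = 0.9067

α₁ = 0.907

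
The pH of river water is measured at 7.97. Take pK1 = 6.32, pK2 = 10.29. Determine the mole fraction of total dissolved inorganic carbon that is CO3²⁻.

α₂ = 1 / (1 + [H⁺]/K2 + [H⁺]²/(K1K2)) = 1 / (1 + 10^+2.32 + 10^+0.67)
   = 1 / (1 + 208.93 + 4.6774) = 1/214.61 = 0.004660

α₂ = 0.00466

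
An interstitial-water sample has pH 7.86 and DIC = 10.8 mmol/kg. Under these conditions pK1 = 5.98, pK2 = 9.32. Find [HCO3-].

[HCO3⁻] = 10.3 mmol/kg

α₁ = 1 / (1 + [H⁺]/K1 + K2/[H⁺]) = 1 / (1 + 10^-1.88 + 10^-1.46)
   = 1 / (1 + 0.013183 + 0.034674) = 1/1.0479 = 0.9543
[HCO3⁻] = α₁ × DIC = 0.9543 × 10.8 = 10.3 mmol/kg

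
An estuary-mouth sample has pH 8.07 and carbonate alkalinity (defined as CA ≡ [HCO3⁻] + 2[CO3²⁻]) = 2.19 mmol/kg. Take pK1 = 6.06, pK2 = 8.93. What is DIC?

CA = [HCO3⁻] + 2[CO3²⁻] = (α₁ + 2α₂)·DIC
At pH 8.07: [H⁺]/K1 = 10^-2.01 = 0.0097724, K2/[H⁺] = 10^-0.86 = 0.13804
α₁ = 1/(1 + 0.0097724 + 0.13804) = 1/1.1478 = 0.8712; α₂ = α₁·K2/[H⁺] = 0.1203
α₁ + 2α₂ = 1.1117
DIC = CA / (α₁ + 2α₂) = 2.19 / 1.1117 = 1.97 mmol/kg

DIC = 1.97 mmol/kg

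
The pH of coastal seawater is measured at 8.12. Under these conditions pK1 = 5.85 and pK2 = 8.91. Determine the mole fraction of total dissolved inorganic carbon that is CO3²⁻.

α₂ = 0.139

α₂ = 1 / (1 + [H⁺]/K2 + [H⁺]²/(K1K2)) = 1 / (1 + 10^+0.79 + 10^-1.48)
   = 1 / (1 + 6.1660 + 0.033113) = 1/7.1991 = 0.1389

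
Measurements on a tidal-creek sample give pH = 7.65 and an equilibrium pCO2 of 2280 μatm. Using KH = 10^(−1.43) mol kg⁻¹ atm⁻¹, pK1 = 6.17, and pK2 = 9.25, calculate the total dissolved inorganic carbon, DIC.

DIC = 2.71 mmol/kg

[CO2*] = KH · pCO2 = 10^(−1.43) × 2280×10^-6 = 8.471×10^-5 mol/kg
α₀ = 1/(1 + K1/[H⁺] + K1K2/[H⁺]²) = 1/(1 + 10^+1.48 + 10^-0.12) = 0.03129
DIC = [CO2*]/α₀ = 8.471×10^-5 / 0.03129 = 2.71 mmol/kg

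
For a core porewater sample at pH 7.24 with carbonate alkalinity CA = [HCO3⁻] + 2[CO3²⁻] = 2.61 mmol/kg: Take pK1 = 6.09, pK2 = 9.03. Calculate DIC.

DIC = 2.75 mmol/kg

CA = [HCO3⁻] + 2[CO3²⁻] = (α₁ + 2α₂)·DIC
At pH 7.24: [H⁺]/K1 = 10^-1.15 = 0.070795, K2/[H⁺] = 10^-1.79 = 0.016218
α₁ = 1/(1 + 0.070795 + 0.016218) = 1/1.0870 = 0.9200; α₂ = α₁·K2/[H⁺] = 0.01492
α₁ + 2α₂ = 0.9498
DIC = CA / (α₁ + 2α₂) = 2.61 / 0.9498 = 2.75 mmol/kg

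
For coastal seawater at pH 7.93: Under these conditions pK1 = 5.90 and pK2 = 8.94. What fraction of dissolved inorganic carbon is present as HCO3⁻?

α₁ = 0.903

α₁ = 1 / (1 + [H⁺]/K1 + K2/[H⁺]) = 1 / (1 + 10^-2.03 + 10^-1.01)
   = 1 / (1 + 0.0093325 + 0.097724) = 1/1.1071 = 0.9033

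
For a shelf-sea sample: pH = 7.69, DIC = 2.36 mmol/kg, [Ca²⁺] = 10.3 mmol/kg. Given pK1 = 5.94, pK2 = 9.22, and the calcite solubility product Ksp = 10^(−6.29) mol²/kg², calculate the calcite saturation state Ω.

α₂ = 1 / (1 + [H⁺]/K2 + [H⁺]²/(K1K2)) = 1 / (1 + 10^+1.53 + 10^-0.22)
   = 1 / (1 + 33.884 + 0.60256) = 1/35.487 = 0.02818
[CO3²⁻] = α₂ × DIC = 0.02818 × 2.36 = 0.06650 mmol/kg
Ksp = 10^(−6.29) = 5.129×10^-7
Ω = [Ca²⁺][CO3²⁻]/Ksp = (10.3×10^-3)(6.650×10^-5) / 5.129×10^-7 = 1.34

Ω = 1.34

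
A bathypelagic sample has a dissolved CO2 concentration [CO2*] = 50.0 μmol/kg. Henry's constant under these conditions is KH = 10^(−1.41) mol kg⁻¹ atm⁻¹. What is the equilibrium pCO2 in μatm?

KH = 10^(−1.41) = 3.890×10^-2 mol kg⁻¹ atm⁻¹
pCO2 = [CO2*]/KH = 50.0×10^-6 / 3.890×10^-2 = 1.29×10^-3 atm = 1290 μatm

pCO2 = 1290 μatm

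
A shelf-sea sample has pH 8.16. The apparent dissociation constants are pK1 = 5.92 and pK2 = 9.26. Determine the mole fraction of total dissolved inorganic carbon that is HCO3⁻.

α₁ = 1 / (1 + [H⁺]/K1 + K2/[H⁺]) = 1 / (1 + 10^-2.24 + 10^-1.10)
   = 1 / (1 + 0.0057544 + 0.079433) = 1/1.0852 = 0.9215

α₁ = 0.921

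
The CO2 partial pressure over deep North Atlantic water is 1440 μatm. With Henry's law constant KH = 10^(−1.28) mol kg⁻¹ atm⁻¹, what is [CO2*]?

KH = 10^(−1.28) = 5.248×10^-2 mol kg⁻¹ atm⁻¹
[CO2*] = KH · pCO2 = 5.248×10^-2 × 1440×10^-6 atm = 7.56×10^-5 mol/kg

[CO2*] = 75.6 μmol/kg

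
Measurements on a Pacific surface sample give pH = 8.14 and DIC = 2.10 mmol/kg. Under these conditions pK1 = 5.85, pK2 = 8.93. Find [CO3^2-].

[CO3²⁻] = 0.292 mmol/kg

α₂ = 1 / (1 + [H⁺]/K2 + [H⁺]²/(K1K2)) = 1 / (1 + 10^+0.79 + 10^-1.50)
   = 1 / (1 + 6.1660 + 0.031623) = 1/7.1976 = 0.1389
[CO3²⁻] = α₂ × DIC = 0.1389 × 2.10 = 0.292 mmol/kg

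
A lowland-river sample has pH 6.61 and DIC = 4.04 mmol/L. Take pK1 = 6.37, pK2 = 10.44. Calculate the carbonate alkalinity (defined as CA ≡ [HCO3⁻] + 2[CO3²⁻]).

CA = [HCO3⁻] + 2[CO3²⁻] = (α₁ + 2α₂)·DIC
At pH 6.61: [H⁺]/K1 = 10^-0.24 = 0.57544, K2/[H⁺] = 10^-3.83 = 0.00014791
α₁ = 1/(1 + 0.57544 + 0.00014791) = 1/1.5756 = 0.6347; α₂ = α₁·K2/[H⁺] = 9.388×10^-5
α₁ + 2α₂ = 0.6349
CA = 0.6349 × 4.04 = 2.56 mmol/L

CA = 2.56 mmol/L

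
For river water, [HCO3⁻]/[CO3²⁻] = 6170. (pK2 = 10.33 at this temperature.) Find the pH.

pH = 6.54

From K2 = [H⁺][CO3²⁻]/[HCO3⁻]:  pH = pK2 − log₁₀([HCO3⁻]/[CO3²⁻])
log₁₀(6170) = +3.790
pH = 10.33 − (+3.790) = 6.54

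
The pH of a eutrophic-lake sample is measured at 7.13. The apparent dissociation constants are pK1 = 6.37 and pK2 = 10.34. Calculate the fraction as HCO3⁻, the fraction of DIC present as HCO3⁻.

α₁ = 1 / (1 + [H⁺]/K1 + K2/[H⁺]) = 1 / (1 + 10^-0.76 + 10^-3.21)
   = 1 / (1 + 0.17378 + 0.00061660) = 1/1.1744 = 0.8515

α₁ = 0.852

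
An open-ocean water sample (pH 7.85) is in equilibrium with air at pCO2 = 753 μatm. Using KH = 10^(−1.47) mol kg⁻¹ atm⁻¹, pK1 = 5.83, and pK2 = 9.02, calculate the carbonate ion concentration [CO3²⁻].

[CO2*] = KH · pCO2 = 10^(−1.47) × 753×10^-6 = 2.551×10^-5 mol/kg
α₀ = 1/(1 + K1/[H⁺] + K1K2/[H⁺]²) = 1/(1 + 10^+2.02 + 10^+0.85) = 0.008866
DIC = [CO2*]/α₀ = 2.551×10^-5 / 0.008866 = 2.878 mmol/kg
[CO3²⁻] = α₂·DIC; α₂ = 0.06277, so [CO3²⁻] = 0.06277 × 2.878 = 0.181 mmol/kg

[CO3²⁻] = 0.181 mmol/kg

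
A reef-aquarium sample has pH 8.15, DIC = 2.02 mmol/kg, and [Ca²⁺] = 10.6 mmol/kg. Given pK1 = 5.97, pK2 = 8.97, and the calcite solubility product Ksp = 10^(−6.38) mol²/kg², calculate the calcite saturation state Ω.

Ω = 6.71

α₂ = 1 / (1 + [H⁺]/K2 + [H⁺]²/(K1K2)) = 1 / (1 + 10^+0.82 + 10^-1.36)
   = 1 / (1 + 6.6069 + 0.043652) = 1/7.6506 = 0.1307
[CO3²⁻] = α₂ × DIC = 0.1307 × 2.02 = 0.2640 mmol/kg
Ksp = 10^(−6.38) = 4.169×10^-7
Ω = [Ca²⁺][CO3²⁻]/Ksp = (10.6×10^-3)(2.640×10^-4) / 4.169×10^-7 = 6.71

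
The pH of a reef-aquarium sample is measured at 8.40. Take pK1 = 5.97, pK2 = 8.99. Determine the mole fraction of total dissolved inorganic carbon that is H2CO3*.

α₀ = 1 / (1 + K1/[H⁺] + K1K2/[H⁺]²) = 1 / (1 + 10^+2.43 + 10^+1.84)
   = 1 / (1 + 269.15 + 69.183) = 1/339.34 = 0.002947

α₀ = 0.00295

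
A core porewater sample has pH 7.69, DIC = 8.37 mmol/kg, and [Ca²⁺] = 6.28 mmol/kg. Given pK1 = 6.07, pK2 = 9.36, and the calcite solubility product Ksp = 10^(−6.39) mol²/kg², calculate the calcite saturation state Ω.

Ω = 2.64

α₂ = 1 / (1 + [H⁺]/K2 + [H⁺]²/(K1K2)) = 1 / (1 + 10^+1.67 + 10^+0.05)
   = 1 / (1 + 46.774 + 1.1220) = 1/48.896 = 0.02045
[CO3²⁻] = α₂ × DIC = 0.02045 × 8.37 = 0.1712 mmol/kg
Ksp = 10^(−6.39) = 4.074×10^-7
Ω = [Ca²⁺][CO3²⁻]/Ksp = (6.28×10^-3)(1.712×10^-4) / 4.074×10^-7 = 2.64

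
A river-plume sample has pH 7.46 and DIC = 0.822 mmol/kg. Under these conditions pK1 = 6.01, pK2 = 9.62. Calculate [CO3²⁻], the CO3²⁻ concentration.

[CO3²⁻] = 5.46 μmol/kg

α₂ = 1 / (1 + [H⁺]/K2 + [H⁺]²/(K1K2)) = 1 / (1 + 10^+2.16 + 10^+0.71)
   = 1 / (1 + 144.54 + 5.1286) = 1/150.67 = 0.006637
[CO3²⁻] = α₂ × DIC = 0.006637 × 0.822 = 0.00546 mmol/kg = 5.46 μmol/kg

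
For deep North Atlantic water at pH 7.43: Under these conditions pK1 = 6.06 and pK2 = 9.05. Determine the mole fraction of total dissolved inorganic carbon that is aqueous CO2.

α₀ = 0.0400

α₀ = 1 / (1 + K1/[H⁺] + K1K2/[H⁺]²) = 1 / (1 + 10^+1.37 + 10^-0.25)
   = 1 / (1 + 23.442 + 0.56234) = 1/25.005 = 0.03999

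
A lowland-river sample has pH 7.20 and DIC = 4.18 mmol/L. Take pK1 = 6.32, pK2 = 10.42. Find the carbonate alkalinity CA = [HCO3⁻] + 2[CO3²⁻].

CA = 3.70 mmol/L

CA = [HCO3⁻] + 2[CO3²⁻] = (α₁ + 2α₂)·DIC
At pH 7.20: [H⁺]/K1 = 10^-0.88 = 0.13183, K2/[H⁺] = 10^-3.22 = 0.00060256
α₁ = 1/(1 + 0.13183 + 0.00060256) = 1/1.1324 = 0.8831; α₂ = α₁·K2/[H⁺] = 0.0005321
α₁ + 2α₂ = 0.8841
CA = 0.8841 × 4.18 = 3.70 mmol/L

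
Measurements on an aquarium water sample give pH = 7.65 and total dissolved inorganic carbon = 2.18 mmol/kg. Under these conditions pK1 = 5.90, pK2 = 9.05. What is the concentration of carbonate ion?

[CO3²⁻] = 0.0821 mmol/kg

α₂ = 1 / (1 + [H⁺]/K2 + [H⁺]²/(K1K2)) = 1 / (1 + 10^+1.40 + 10^-0.35)
   = 1 / (1 + 25.119 + 0.44668) = 1/26.566 = 0.03764
[CO3²⁻] = α₂ × DIC = 0.03764 × 2.18 = 0.0821 mmol/kg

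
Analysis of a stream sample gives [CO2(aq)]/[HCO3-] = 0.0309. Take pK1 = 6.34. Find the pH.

From K1 = [H⁺][HCO3-]/[CO2(aq)]:  pH = pK1 − log₁₀([CO2(aq)]/[HCO3-])
log₁₀(0.0309) = -1.510
pH = 6.34 − (-1.510) = 7.85

pH = 7.85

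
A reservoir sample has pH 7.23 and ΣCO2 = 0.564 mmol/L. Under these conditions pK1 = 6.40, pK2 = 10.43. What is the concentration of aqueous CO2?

α₀ = 1 / (1 + K1/[H⁺] + K1K2/[H⁺]²) = 1 / (1 + 10^+0.83 + 10^-2.37)
   = 1 / (1 + 6.7608 + 0.0042658) = 1/7.7651 = 0.1288
[CO2*] = α₀ × DIC = 0.1288 × 0.564 = 0.0726 mmol/L

[CO2*] = 0.0726 mmol/L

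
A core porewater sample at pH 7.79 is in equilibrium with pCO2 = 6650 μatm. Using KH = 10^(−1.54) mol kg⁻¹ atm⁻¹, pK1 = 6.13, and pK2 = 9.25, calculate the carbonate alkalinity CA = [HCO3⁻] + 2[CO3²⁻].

CA = 9.37 mmol/kg

[CO2*] = KH · pCO2 = 10^(−1.54) × 6650×10^-6 = 1.918×10^-4 mol/kg
α₀ = 1/(1 + K1/[H⁺] + K1K2/[H⁺]²) = 1/(1 + 10^+1.66 + 10^+0.20) = 0.02071
DIC = [CO2*]/α₀ = 1.918×10^-4 / 0.02071 = 9.262 mmol/kg
CA = (α₁ + 2α₂)·DIC = (0.9465 + 2×0.03282) × 9.262 = 9.37 mmol/kg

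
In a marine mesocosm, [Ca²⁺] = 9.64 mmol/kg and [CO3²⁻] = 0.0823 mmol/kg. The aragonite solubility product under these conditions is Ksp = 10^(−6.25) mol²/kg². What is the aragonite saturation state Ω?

Ksp = 10^(−6.25) = 5.623×10^-7
Ω = [Ca²⁺][CO3²⁻]/Ksp = (9.64×10^-3)(0.0823×10^-3) / 5.623×10^-7 = 1.41

Ω = 1.41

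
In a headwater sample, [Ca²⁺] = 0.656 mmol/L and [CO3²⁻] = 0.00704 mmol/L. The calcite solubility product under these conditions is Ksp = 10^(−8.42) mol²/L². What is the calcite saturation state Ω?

Ω = 1.21

Ksp = 10^(−8.42) = 3.802×10^-9
Ω = [Ca²⁺][CO3²⁻]/Ksp = (0.656×10^-3)(0.00704×10^-3) / 3.802×10^-9 = 1.21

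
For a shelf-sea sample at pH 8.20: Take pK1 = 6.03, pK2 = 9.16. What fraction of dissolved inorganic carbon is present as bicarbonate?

α₁ = 0.896

α₁ = 1 / (1 + [H⁺]/K1 + K2/[H⁺]) = 1 / (1 + 10^-2.17 + 10^-0.96)
   = 1 / (1 + 0.0067608 + 0.10965) = 1/1.1164 = 0.8957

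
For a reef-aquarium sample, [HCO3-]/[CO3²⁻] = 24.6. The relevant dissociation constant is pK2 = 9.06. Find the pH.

From K2 = [H⁺][CO3²⁻]/[HCO3-]:  pH = pK2 − log₁₀([HCO3-]/[CO3²⁻])
log₁₀(24.6) = +1.391
pH = 9.06 − (+1.391) = 7.67

pH = 7.67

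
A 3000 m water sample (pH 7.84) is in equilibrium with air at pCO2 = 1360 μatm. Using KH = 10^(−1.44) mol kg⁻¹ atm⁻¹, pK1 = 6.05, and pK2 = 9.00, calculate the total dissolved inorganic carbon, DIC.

DIC = 3.30 mmol/kg

[CO2*] = KH · pCO2 = 10^(−1.44) × 1360×10^-6 = 4.938×10^-5 mol/kg
α₀ = 1/(1 + K1/[H⁺] + K1K2/[H⁺]²) = 1/(1 + 10^+1.79 + 10^+0.63) = 0.01494
DIC = [CO2*]/α₀ = 4.938×10^-5 / 0.01494 = 3.30 mmol/kg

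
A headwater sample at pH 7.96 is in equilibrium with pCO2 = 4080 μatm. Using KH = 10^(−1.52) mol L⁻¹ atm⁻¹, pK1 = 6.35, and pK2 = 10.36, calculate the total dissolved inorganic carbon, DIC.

[CO2*] = KH · pCO2 = 10^(−1.52) × 4080×10^-6 = 1.232×10^-4 mol/L
α₀ = 1/(1 + K1/[H⁺] + K1K2/[H⁺]²) = 1/(1 + 10^+1.61 + 10^-0.79) = 0.02387
DIC = [CO2*]/α₀ = 1.232×10^-4 / 0.02387 = 5.16 mmol/L

DIC = 5.16 mmol/L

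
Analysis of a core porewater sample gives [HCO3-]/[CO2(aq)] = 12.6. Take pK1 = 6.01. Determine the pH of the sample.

pH = 7.11

From K1 = [H⁺][HCO3-]/[CO2(aq)]:  pH = pK1 + log₁₀([HCO3-]/[CO2(aq)])
log₁₀(12.6) = +1.100
pH = 6.01 + (+1.100) = 7.11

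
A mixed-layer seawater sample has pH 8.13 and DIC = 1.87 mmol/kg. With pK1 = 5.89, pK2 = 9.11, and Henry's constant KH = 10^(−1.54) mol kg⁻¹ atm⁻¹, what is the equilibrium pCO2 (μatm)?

pCO2 = 336 μatm

α₀ = 1 / (1 + K1/[H⁺] + K1K2/[H⁺]²) = 1 / (1 + 10^+2.24 + 10^+1.26)
   = 1 / (1 + 173.78 + 18.197) = 1/192.98 = 0.005182
[CO2*] = α₀ × DIC = 0.005182 × 1.87 = 0.009690 mmol/kg = 9.690 μmol/kg
pCO2 = [CO2*]/KH = 9.690×10^-6 / 2.884×10^-2 = 336 μatm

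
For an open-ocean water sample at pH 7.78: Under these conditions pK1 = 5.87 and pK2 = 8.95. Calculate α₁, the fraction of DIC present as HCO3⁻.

α₁ = 0.926

α₁ = 1 / (1 + [H⁺]/K1 + K2/[H⁺]) = 1 / (1 + 10^-1.91 + 10^-1.17)
   = 1 / (1 + 0.012303 + 0.067608) = 1/1.0799 = 0.9260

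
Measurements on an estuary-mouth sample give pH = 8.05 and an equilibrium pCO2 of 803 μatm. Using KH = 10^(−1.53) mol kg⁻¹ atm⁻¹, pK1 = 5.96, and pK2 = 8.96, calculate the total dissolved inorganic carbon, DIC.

DIC = 3.30 mmol/kg

[CO2*] = KH · pCO2 = 10^(−1.53) × 803×10^-6 = 2.370×10^-5 mol/kg
α₀ = 1/(1 + K1/[H⁺] + K1K2/[H⁺]²) = 1/(1 + 10^+2.09 + 10^+1.18) = 0.007186
DIC = [CO2*]/α₀ = 2.370×10^-5 / 0.007186 = 3.30 mmol/kg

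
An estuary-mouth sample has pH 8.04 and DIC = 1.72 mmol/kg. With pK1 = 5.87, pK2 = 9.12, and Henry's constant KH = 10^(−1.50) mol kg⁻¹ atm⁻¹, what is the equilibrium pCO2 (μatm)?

pCO2 = 337 μatm

α₀ = 1 / (1 + K1/[H⁺] + K1K2/[H⁺]²) = 1 / (1 + 10^+2.17 + 10^+1.09)
   = 1 / (1 + 147.91 + 12.303) = 1/161.21 = 0.006203
[CO2*] = α₀ × DIC = 0.006203 × 1.72 = 0.01067 mmol/kg = 10.67 μmol/kg
pCO2 = [CO2*]/KH = 1.067×10^-5 / 3.162×10^-2 = 337 μatm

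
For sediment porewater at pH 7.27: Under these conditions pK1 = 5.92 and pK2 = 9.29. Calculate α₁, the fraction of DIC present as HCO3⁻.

α₁ = 0.949

α₁ = 1 / (1 + [H⁺]/K1 + K2/[H⁺]) = 1 / (1 + 10^-1.35 + 10^-2.02)
   = 1 / (1 + 0.044668 + 0.0095499) = 1/1.0542 = 0.9486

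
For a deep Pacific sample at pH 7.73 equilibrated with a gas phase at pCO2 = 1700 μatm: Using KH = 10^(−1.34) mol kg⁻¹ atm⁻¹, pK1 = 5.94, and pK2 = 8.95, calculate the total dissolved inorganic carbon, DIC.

DIC = 5.16 mmol/kg

[CO2*] = KH · pCO2 = 10^(−1.34) × 1700×10^-6 = 7.770×10^-5 mol/kg
α₀ = 1/(1 + K1/[H⁺] + K1K2/[H⁺]²) = 1/(1 + 10^+1.79 + 10^+0.57) = 0.01507
DIC = [CO2*]/α₀ = 7.770×10^-5 / 0.01507 = 5.16 mmol/kg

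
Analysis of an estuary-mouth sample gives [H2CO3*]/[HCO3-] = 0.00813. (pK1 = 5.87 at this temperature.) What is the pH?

pH = 7.96

From K1 = [H⁺][HCO3-]/[H2CO3*]:  pH = pK1 − log₁₀([H2CO3*]/[HCO3-])
log₁₀(0.00813) = -2.090
pH = 5.87 − (-2.090) = 7.96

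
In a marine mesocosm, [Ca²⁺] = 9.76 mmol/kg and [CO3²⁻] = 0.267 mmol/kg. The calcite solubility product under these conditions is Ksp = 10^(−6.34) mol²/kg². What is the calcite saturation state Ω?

Ksp = 10^(−6.34) = 4.571×10^-7
Ω = [Ca²⁺][CO3²⁻]/Ksp = (9.76×10^-3)(0.267×10^-3) / 4.571×10^-7 = 5.70

Ω = 5.70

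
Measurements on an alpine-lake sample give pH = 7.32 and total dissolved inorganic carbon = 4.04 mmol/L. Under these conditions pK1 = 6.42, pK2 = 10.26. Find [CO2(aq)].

α₀ = 1 / (1 + K1/[H⁺] + K1K2/[H⁺]²) = 1 / (1 + 10^+0.90 + 10^-2.04)
   = 1 / (1 + 7.9433 + 0.0091201) = 1/8.9524 = 0.1117
[CO2*] = α₀ × DIC = 0.1117 × 4.04 = 0.451 mmol/L

[CO2*] = 0.451 mmol/L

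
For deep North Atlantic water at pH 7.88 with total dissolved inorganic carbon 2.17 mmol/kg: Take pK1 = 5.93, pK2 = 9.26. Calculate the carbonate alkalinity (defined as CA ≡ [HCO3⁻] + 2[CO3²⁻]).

CA = [HCO3⁻] + 2[CO3²⁻] = (α₁ + 2α₂)·DIC
At pH 7.88: [H⁺]/K1 = 10^-1.95 = 0.011220, K2/[H⁺] = 10^-1.38 = 0.041687
α₁ = 1/(1 + 0.011220 + 0.041687) = 1/1.0529 = 0.9498; α₂ = α₁·K2/[H⁺] = 0.03959
α₁ + 2α₂ = 1.0289
CA = 1.0289 × 2.17 = 2.23 mmol/kg

CA = 2.23 mmol/kg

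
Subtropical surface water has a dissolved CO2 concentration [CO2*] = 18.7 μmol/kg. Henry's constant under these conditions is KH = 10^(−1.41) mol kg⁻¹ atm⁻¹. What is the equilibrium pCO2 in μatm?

pCO2 = 481 μatm

KH = 10^(−1.41) = 3.890×10^-2 mol kg⁻¹ atm⁻¹
pCO2 = [CO2*]/KH = 18.7×10^-6 / 3.890×10^-2 = 4.81×10^-4 atm = 481 μatm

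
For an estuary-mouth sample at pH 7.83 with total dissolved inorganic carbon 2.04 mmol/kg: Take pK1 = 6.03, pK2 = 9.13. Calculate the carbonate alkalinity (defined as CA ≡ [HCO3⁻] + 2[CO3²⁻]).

CA = 2.11 mmol/kg

CA = [HCO3⁻] + 2[CO3²⁻] = (α₁ + 2α₂)·DIC
At pH 7.83: [H⁺]/K1 = 10^-1.80 = 0.015849, K2/[H⁺] = 10^-1.30 = 0.050119
α₁ = 1/(1 + 0.015849 + 0.050119) = 1/1.0660 = 0.9381; α₂ = α₁·K2/[H⁺] = 0.04702
α₁ + 2α₂ = 1.0321
CA = 1.0321 × 2.04 = 2.11 mmol/kg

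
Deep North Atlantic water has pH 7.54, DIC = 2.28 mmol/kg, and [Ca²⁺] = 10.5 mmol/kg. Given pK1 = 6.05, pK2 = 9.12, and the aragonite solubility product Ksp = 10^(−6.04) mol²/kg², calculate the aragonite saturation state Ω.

α₂ = 1 / (1 + [H⁺]/K2 + [H⁺]²/(K1K2)) = 1 / (1 + 10^+1.58 + 10^+0.09)
   = 1 / (1 + 38.019 + 1.2303) = 1/40.249 = 0.02485
[CO3²⁻] = α₂ × DIC = 0.02485 × 2.28 = 0.05665 mmol/kg
Ksp = 10^(−6.04) = 9.120×10^-7
Ω = [Ca²⁺][CO3²⁻]/Ksp = (10.5×10^-3)(5.665×10^-5) / 9.120×10^-7 = 0.652

Ω = 0.652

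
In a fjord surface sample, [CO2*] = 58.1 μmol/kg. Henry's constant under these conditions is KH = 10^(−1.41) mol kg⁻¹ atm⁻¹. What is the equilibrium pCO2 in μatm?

KH = 10^(−1.41) = 3.890×10^-2 mol kg⁻¹ atm⁻¹
pCO2 = [CO2*]/KH = 58.1×10^-6 / 3.890×10^-2 = 1.49×10^-3 atm = 1490 μatm

pCO2 = 1490 μatm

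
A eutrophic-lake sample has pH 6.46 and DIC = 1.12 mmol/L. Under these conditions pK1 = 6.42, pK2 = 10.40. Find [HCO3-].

[HCO3⁻] = 0.586 mmol/L

α₁ = 1 / (1 + [H⁺]/K1 + K2/[H⁺]) = 1 / (1 + 10^-0.04 + 10^-3.94)
   = 1 / (1 + 0.91201 + 0.00011482) = 1/1.9121 = 0.5230
[HCO3⁻] = α₁ × DIC = 0.5230 × 1.12 = 0.586 mmol/L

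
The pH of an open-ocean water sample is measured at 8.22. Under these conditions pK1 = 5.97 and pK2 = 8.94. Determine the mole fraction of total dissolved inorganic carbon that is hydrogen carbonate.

α₁ = 1 / (1 + [H⁺]/K1 + K2/[H⁺]) = 1 / (1 + 10^-2.25 + 10^-0.72)
   = 1 / (1 + 0.0056234 + 0.19055) = 1/1.1962 = 0.8360

α₁ = 0.836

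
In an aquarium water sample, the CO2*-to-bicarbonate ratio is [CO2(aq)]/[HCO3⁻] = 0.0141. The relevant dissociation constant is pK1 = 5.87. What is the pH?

From K1 = [H⁺][HCO3⁻]/[CO2(aq)]:  pH = pK1 − log₁₀([CO2(aq)]/[HCO3⁻])
log₁₀(0.0141) = -1.851
pH = 5.87 − (-1.851) = 7.72

pH = 7.72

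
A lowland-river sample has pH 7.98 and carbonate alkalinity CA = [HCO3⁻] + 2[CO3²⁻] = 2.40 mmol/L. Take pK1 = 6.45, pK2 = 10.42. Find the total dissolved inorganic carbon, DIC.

CA = [HCO3⁻] + 2[CO3²⁻] = (α₁ + 2α₂)·DIC
At pH 7.98: [H⁺]/K1 = 10^-1.53 = 0.029512, K2/[H⁺] = 10^-2.44 = 0.0036308
α₁ = 1/(1 + 0.029512 + 0.0036308) = 1/1.0331 = 0.9679; α₂ = α₁·K2/[H⁺] = 0.003514
α₁ + 2α₂ = 0.9749
DIC = CA / (α₁ + 2α₂) = 2.40 / 0.9749 = 2.46 mmol/L

DIC = 2.46 mmol/L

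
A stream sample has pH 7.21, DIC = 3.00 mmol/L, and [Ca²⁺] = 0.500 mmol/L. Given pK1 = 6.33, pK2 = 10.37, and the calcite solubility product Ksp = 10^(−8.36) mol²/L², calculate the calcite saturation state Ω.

α₂ = 1 / (1 + [H⁺]/K2 + [H⁺]²/(K1K2)) = 1 / (1 + 10^+3.16 + 10^+2.28)
   = 1 / (1 + 1445.4 + 190.55) = 1/1637.0 = 0.0006109
[CO3²⁻] = α₂ × DIC = 0.0006109 × 3.00 = 0.001833 mmol/L = 1.833 μmol/L
Ksp = 10^(−8.36) = 4.365×10^-9
Ω = [Ca²⁺][CO3²⁻]/Ksp = (0.500×10^-3)(1.833×10^-6) / 4.365×10^-9 = 0.210

Ω = 0.210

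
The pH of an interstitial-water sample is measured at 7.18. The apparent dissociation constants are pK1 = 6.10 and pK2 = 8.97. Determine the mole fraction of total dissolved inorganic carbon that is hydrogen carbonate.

α₁ = 0.910

α₁ = 1 / (1 + [H⁺]/K1 + K2/[H⁺]) = 1 / (1 + 10^-1.08 + 10^-1.79)
   = 1 / (1 + 0.083176 + 0.016218) = 1/1.0994 = 0.9096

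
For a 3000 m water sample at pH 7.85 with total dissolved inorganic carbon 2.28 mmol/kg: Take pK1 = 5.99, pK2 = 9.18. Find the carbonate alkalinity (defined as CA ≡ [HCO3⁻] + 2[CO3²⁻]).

CA = 2.35 mmol/kg

CA = [HCO3⁻] + 2[CO3²⁻] = (α₁ + 2α₂)·DIC
At pH 7.85: [H⁺]/K1 = 10^-1.86 = 0.013804, K2/[H⁺] = 10^-1.33 = 0.046774
α₁ = 1/(1 + 0.013804 + 0.046774) = 1/1.0606 = 0.9429; α₂ = α₁·K2/[H⁺] = 0.04410
α₁ + 2α₂ = 1.0311
CA = 1.0311 × 2.28 = 2.35 mmol/kg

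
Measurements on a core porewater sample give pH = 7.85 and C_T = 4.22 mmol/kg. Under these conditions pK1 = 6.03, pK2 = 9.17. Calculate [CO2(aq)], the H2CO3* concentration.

α₀ = 1 / (1 + K1/[H⁺] + K1K2/[H⁺]²) = 1 / (1 + 10^+1.82 + 10^+0.50)
   = 1 / (1 + 66.069 + 3.1623) = 1/70.232 = 0.01424
[CO2*] = α₀ × DIC = 0.01424 × 4.22 = 0.0601 mmol/kg

[CO2*] = 0.0601 mmol/kg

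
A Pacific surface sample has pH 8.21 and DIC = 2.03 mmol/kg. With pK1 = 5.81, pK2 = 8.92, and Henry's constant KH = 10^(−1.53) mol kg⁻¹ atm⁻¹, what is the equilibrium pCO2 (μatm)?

α₀ = 1 / (1 + K1/[H⁺] + K1K2/[H⁺]²) = 1 / (1 + 10^+2.40 + 10^+1.69)
   = 1 / (1 + 251.19 + 48.978) = 1/301.17 = 0.003320
[CO2*] = α₀ × DIC = 0.003320 × 2.03 = 0.006740 mmol/kg = 6.740 μmol/kg
pCO2 = [CO2*]/KH = 6.740×10^-6 / 2.951×10^-2 = 228 μatm

pCO2 = 228 μatm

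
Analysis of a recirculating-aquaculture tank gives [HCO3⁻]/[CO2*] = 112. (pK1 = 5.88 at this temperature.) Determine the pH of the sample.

pH = 7.93

From K1 = [H⁺][HCO3⁻]/[CO2*]:  pH = pK1 + log₁₀([HCO3⁻]/[CO2*])
log₁₀(112) = +2.049
pH = 5.88 + (+2.049) = 7.93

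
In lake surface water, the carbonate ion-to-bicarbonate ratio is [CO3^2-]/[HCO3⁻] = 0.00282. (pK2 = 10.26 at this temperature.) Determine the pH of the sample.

pH = 7.71

From K2 = [H⁺][CO3^2-]/[HCO3⁻]:  pH = pK2 + log₁₀([CO3^2-]/[HCO3⁻])
log₁₀(0.00282) = -2.550
pH = 10.26 + (-2.550) = 7.71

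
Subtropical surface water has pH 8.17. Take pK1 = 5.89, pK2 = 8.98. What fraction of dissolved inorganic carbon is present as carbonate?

α₂ = 0.134

α₂ = 1 / (1 + [H⁺]/K2 + [H⁺]²/(K1K2)) = 1 / (1 + 10^+0.81 + 10^-1.47)
   = 1 / (1 + 6.4565 + 0.033884) = 1/7.4904 = 0.1335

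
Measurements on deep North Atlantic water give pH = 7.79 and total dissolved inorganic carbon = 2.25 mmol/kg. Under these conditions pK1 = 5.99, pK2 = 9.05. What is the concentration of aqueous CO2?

[CO2*] = 0.0333 mmol/kg

α₀ = 1 / (1 + K1/[H⁺] + K1K2/[H⁺]²) = 1 / (1 + 10^+1.80 + 10^+0.54)
   = 1 / (1 + 63.096 + 3.4674) = 1/67.563 = 0.01480
[CO2*] = α₀ × DIC = 0.01480 × 2.25 = 0.0333 mmol/kg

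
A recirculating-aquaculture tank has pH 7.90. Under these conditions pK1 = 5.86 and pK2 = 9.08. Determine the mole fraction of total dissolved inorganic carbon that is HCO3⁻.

α₁ = 1 / (1 + [H⁺]/K1 + K2/[H⁺]) = 1 / (1 + 10^-2.04 + 10^-1.18)
   = 1 / (1 + 0.0091201 + 0.066069) = 1/1.0752 = 0.9301

α₁ = 0.930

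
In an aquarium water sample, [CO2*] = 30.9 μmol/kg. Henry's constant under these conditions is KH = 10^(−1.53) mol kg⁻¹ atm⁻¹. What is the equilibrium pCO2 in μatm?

pCO2 = 1050 μatm

KH = 10^(−1.53) = 2.951×10^-2 mol kg⁻¹ atm⁻¹
pCO2 = [CO2*]/KH = 30.9×10^-6 / 2.951×10^-2 = 1.05×10^-3 atm = 1050 μatm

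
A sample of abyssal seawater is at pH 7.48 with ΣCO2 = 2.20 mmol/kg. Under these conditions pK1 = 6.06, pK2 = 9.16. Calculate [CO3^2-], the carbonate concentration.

α₂ = 1 / (1 + [H⁺]/K2 + [H⁺]²/(K1K2)) = 1 / (1 + 10^+1.68 + 10^+0.26)
   = 1 / (1 + 47.863 + 1.8197) = 1/50.683 = 0.01973
[CO3²⁻] = α₂ × DIC = 0.01973 × 2.20 = 0.0434 mmol/kg

[CO3²⁻] = 0.0434 mmol/kg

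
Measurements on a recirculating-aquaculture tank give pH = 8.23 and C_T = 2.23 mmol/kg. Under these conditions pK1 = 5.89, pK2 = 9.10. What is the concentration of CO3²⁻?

α₂ = 1 / (1 + [H⁺]/K2 + [H⁺]²/(K1K2)) = 1 / (1 + 10^+0.87 + 10^-1.47)
   = 1 / (1 + 7.4131 + 0.033884) = 1/8.4470 = 0.1184
[CO3²⁻] = α₂ × DIC = 0.1184 × 2.23 = 0.264 mmol/kg

[CO3²⁻] = 0.264 mmol/kg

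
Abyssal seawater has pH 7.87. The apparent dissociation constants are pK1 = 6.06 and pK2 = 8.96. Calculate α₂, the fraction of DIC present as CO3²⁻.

α₂ = 1 / (1 + [H⁺]/K2 + [H⁺]²/(K1K2)) = 1 / (1 + 10^+1.09 + 10^-0.72)
   = 1 / (1 + 12.303 + 0.19055) = 1/13.493 = 0.07411

α₂ = 0.0741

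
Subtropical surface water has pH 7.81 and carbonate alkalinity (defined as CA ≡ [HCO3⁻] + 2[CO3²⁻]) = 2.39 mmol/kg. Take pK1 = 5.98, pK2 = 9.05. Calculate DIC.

CA = [HCO3⁻] + 2[CO3²⁻] = (α₁ + 2α₂)·DIC
At pH 7.81: [H⁺]/K1 = 10^-1.83 = 0.014791, K2/[H⁺] = 10^-1.24 = 0.057544
α₁ = 1/(1 + 0.014791 + 0.057544) = 1/1.0723 = 0.9325; α₂ = α₁·K2/[H⁺] = 0.05366
α₁ + 2α₂ = 1.0399
DIC = CA / (α₁ + 2α₂) = 2.39 / 1.0399 = 2.30 mmol/kg

DIC = 2.30 mmol/kg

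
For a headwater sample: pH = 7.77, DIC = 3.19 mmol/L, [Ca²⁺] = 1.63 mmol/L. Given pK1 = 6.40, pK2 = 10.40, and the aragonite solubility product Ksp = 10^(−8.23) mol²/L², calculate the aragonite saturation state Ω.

Ω = 1.98

α₂ = 1 / (1 + [H⁺]/K2 + [H⁺]²/(K1K2)) = 1 / (1 + 10^+2.63 + 10^+1.26)
   = 1 / (1 + 426.58 + 18.197) = 1/445.78 = 0.002243
[CO3²⁻] = α₂ × DIC = 0.002243 × 3.19 = 0.007156 mmol/L = 7.156 μmol/L
Ksp = 10^(−8.23) = 5.888×10^-9
Ω = [Ca²⁺][CO3²⁻]/Ksp = (1.63×10^-3)(7.156×10^-6) / 5.888×10^-9 = 1.98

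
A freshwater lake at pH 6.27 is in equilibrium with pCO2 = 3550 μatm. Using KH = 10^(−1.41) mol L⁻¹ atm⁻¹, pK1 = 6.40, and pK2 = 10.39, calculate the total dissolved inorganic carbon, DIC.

[CO2*] = KH · pCO2 = 10^(−1.41) × 3550×10^-6 = 1.381×10^-4 mol/L
α₀ = 1/(1 + K1/[H⁺] + K1K2/[H⁺]²) = 1/(1 + 10^-0.13 + 10^-4.25) = 0.5743
DIC = [CO2*]/α₀ = 1.381×10^-4 / 0.5743 = 0.241 mmol/L

DIC = 0.241 mmol/L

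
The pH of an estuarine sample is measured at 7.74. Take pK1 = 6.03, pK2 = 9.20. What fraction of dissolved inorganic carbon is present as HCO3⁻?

α₁ = 0.949

α₁ = 1 / (1 + [H⁺]/K1 + K2/[H⁺]) = 1 / (1 + 10^-1.71 + 10^-1.46)
   = 1 / (1 + 0.019498 + 0.034674) = 1/1.0542 = 0.9486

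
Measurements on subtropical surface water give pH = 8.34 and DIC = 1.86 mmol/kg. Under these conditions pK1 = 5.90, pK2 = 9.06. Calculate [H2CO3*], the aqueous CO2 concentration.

[CO2*] = 5.66 μmol/kg

α₀ = 1 / (1 + K1/[H⁺] + K1K2/[H⁺]²) = 1 / (1 + 10^+2.44 + 10^+1.72)
   = 1 / (1 + 275.42 + 52.481) = 1/328.90 = 0.003040
[CO2*] = α₀ × DIC = 0.003040 × 1.86 = 0.00566 mmol/kg = 5.66 μmol/kg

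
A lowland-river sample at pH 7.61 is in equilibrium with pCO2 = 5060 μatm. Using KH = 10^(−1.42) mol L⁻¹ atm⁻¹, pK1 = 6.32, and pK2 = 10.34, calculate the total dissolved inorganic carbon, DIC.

[CO2*] = KH · pCO2 = 10^(−1.42) × 5060×10^-6 = 1.924×10^-4 mol/L
α₀ = 1/(1 + K1/[H⁺] + K1K2/[H⁺]²) = 1/(1 + 10^+1.29 + 10^-1.44) = 0.04870
DIC = [CO2*]/α₀ = 1.924×10^-4 / 0.04870 = 3.95 mmol/L

DIC = 3.95 mmol/L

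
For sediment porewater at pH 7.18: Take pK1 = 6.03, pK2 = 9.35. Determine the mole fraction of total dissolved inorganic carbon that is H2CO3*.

α₀ = 0.0657

α₀ = 1 / (1 + K1/[H⁺] + K1K2/[H⁺]²) = 1 / (1 + 10^+1.15 + 10^-1.02)
   = 1 / (1 + 14.125 + 0.095499) = 1/15.221 = 0.06570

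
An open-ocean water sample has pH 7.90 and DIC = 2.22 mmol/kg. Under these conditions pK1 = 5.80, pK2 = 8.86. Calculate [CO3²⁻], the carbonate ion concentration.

[CO3²⁻] = 0.218 mmol/kg

α₂ = 1 / (1 + [H⁺]/K2 + [H⁺]²/(K1K2)) = 1 / (1 + 10^+0.96 + 10^-1.14)
   = 1 / (1 + 9.1201 + 0.072444) = 1/10.193 = 0.09811
[CO3²⁻] = α₂ × DIC = 0.09811 × 2.22 = 0.218 mmol/kg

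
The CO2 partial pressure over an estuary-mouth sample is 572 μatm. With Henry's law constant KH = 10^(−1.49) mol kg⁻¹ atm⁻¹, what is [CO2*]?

[CO2*] = 18.5 μmol/kg

KH = 10^(−1.49) = 3.236×10^-2 mol kg⁻¹ atm⁻¹
[CO2*] = KH · pCO2 = 3.236×10^-2 × 572×10^-6 atm = 1.85×10^-5 mol/kg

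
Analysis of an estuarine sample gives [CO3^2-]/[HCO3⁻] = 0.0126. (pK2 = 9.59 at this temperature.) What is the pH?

From K2 = [H⁺][CO3^2-]/[HCO3⁻]:  pH = pK2 + log₁₀([CO3^2-]/[HCO3⁻])
log₁₀(0.0126) = -1.900
pH = 9.59 + (-1.900) = 7.69

pH = 7.69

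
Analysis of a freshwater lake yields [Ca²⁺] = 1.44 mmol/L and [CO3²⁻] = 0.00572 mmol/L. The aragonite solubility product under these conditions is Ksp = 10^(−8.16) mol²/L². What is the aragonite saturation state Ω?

Ω = 1.19

Ksp = 10^(−8.16) = 6.918×10^-9
Ω = [Ca²⁺][CO3²⁻]/Ksp = (1.44×10^-3)(0.00572×10^-3) / 6.918×10^-9 = 1.19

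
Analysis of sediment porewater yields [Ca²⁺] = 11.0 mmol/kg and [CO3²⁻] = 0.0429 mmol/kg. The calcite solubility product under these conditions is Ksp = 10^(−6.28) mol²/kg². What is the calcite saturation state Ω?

Ω = 0.899

Ksp = 10^(−6.28) = 5.248×10^-7
Ω = [Ca²⁺][CO3²⁻]/Ksp = (11.0×10^-3)(0.0429×10^-3) / 5.248×10^-7 = 0.899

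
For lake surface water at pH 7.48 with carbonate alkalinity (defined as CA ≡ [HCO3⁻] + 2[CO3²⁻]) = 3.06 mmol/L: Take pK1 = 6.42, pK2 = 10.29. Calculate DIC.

DIC = 3.32 mmol/L

CA = [HCO3⁻] + 2[CO3²⁻] = (α₁ + 2α₂)·DIC
At pH 7.48: [H⁺]/K1 = 10^-1.06 = 0.087096, K2/[H⁺] = 10^-2.81 = 0.0015488
α₁ = 1/(1 + 0.087096 + 0.0015488) = 1/1.0886 = 0.9186; α₂ = α₁·K2/[H⁺] = 0.001423
α₁ + 2α₂ = 0.9214
DIC = CA / (α₁ + 2α₂) = 3.06 / 0.9214 = 3.32 mmol/L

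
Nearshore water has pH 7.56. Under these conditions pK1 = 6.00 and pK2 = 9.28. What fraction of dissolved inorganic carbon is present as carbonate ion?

α₂ = 1 / (1 + [H⁺]/K2 + [H⁺]²/(K1K2)) = 1 / (1 + 10^+1.72 + 10^+0.16)
   = 1 / (1 + 52.481 + 1.4454) = 1/54.926 = 0.01821

α₂ = 0.0182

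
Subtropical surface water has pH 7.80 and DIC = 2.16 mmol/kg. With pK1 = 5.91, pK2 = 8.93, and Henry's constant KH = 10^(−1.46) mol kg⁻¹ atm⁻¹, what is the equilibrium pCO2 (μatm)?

pCO2 = 738 μatm

α₀ = 1 / (1 + K1/[H⁺] + K1K2/[H⁺]²) = 1 / (1 + 10^+1.89 + 10^+0.76)
   = 1 / (1 + 77.625 + 5.7544) = 1/84.379 = 0.01185
[CO2*] = α₀ × DIC = 0.01185 × 2.16 = 0.02560 mmol/kg
pCO2 = [CO2*]/KH = 2.560×10^-5 / 3.467×10^-2 = 738 μatm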